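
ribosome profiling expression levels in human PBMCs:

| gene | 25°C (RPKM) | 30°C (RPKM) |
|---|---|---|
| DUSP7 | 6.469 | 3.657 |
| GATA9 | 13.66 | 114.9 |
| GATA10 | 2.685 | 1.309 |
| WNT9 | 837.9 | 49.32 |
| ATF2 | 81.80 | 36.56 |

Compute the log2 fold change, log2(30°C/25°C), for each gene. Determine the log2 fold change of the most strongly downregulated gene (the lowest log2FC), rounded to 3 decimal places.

-4.087

log2(3.657/6.469) = -0.823  (DUSP7)
log2(114.9/13.66) = 3.072  (GATA9)
log2(1.309/2.685) = -1.036  (GATA10)
log2(49.32/837.9) = -4.087  (WNT9)
log2(36.56/81.80) = -1.162  (ATF2)
WNT9 is most strongly downregulated.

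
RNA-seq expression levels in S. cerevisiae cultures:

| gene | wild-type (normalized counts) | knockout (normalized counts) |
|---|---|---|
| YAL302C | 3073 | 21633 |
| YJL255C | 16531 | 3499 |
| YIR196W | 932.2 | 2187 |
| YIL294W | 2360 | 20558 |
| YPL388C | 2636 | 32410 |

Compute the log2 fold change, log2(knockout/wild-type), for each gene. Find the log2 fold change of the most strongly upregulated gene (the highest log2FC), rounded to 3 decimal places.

log2(21633/3073) = 2.816  (YAL302C)
log2(3499/16531) = -2.240  (YJL255C)
log2(2187/932.2) = 1.230  (YIR196W)
log2(20558/2360) = 3.123  (YIL294W)
log2(32410/2636) = 3.620  (YPL388C)
YPL388C is most strongly upregulated.

3.620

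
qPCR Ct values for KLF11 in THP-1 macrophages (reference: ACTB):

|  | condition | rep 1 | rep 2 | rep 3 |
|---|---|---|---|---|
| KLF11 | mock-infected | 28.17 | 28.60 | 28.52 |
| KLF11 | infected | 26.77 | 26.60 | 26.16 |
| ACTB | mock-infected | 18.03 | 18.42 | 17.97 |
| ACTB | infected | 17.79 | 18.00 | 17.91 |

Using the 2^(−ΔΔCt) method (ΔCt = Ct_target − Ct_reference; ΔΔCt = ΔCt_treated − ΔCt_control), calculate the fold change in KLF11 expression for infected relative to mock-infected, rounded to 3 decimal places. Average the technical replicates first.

3.204

Mean Ct: KLF11 mock-infected 28.430; KLF11 infected 26.510; ACTB mock-infected 18.140; ACTB infected 17.900
ΔCt(mock-infected) = 28.430 − 18.140 = 10.290
ΔCt(infected) = 26.510 − 17.900 = 8.610
ΔΔCt = 8.610 − 10.290 = -1.680
Fold change = 2^(−(-1.680)) = 2^1.680 = 3.2043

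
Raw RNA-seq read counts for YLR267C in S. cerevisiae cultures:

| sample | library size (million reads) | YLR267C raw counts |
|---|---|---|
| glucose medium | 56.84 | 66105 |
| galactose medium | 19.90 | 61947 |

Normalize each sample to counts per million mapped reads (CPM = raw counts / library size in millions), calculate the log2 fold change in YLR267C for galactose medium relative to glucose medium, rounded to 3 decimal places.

1.420

CPM(glucose medium) = 66105 / 56.84 = 1163.0014
CPM(galactose medium) = 61947 / 19.90 = 3112.9146
Fold change = 3112.9146 / 1163.0014 = 2.67662
log2(2.67662) = 1.4204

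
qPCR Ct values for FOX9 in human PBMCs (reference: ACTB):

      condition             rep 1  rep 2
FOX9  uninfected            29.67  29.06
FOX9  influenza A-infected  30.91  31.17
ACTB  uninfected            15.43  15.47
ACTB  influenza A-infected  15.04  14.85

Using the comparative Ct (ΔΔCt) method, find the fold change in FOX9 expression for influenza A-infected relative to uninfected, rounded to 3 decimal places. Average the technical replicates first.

Mean Ct: FOX9 uninfected 29.365; FOX9 influenza A-infected 31.040; ACTB uninfected 15.450; ACTB influenza A-infected 14.945
ΔCt(uninfected) = 29.365 − 15.450 = 13.915
ΔCt(influenza A-infected) = 31.040 − 14.945 = 16.095
ΔΔCt = 16.095 − 13.915 = 2.180
Fold change = 2^(−2.180) = 0.2207

0.221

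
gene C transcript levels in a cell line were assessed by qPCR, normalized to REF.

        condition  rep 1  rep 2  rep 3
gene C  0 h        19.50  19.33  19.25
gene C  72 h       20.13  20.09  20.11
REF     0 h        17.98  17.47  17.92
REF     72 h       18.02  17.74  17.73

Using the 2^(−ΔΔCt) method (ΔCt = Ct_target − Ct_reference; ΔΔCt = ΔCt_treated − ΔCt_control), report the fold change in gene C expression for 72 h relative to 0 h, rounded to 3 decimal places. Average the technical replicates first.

0.611

Mean Ct: gene C 0 h 19.360; gene C 72 h 20.110; REF 0 h 17.790; REF 72 h 17.830
ΔCt(0 h) = 19.360 − 17.790 = 1.570
ΔCt(72 h) = 20.110 − 17.830 = 2.280
ΔΔCt = 2.280 − 1.570 = 0.710
Fold change = 2^(−0.710) = 0.6113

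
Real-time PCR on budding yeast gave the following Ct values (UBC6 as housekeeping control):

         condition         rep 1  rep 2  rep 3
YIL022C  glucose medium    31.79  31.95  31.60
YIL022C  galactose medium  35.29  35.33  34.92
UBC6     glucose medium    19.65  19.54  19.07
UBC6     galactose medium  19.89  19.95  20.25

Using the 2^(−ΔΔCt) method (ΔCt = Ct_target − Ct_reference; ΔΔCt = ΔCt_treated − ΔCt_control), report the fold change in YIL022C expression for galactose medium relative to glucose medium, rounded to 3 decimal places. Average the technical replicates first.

Mean Ct: YIL022C glucose medium 31.780; YIL022C galactose medium 35.180; UBC6 glucose medium 19.420; UBC6 galactose medium 20.030
ΔCt(glucose medium) = 31.780 − 19.420 = 12.360
ΔCt(galactose medium) = 35.180 − 20.030 = 15.150
ΔΔCt = 15.150 − 12.360 = 2.790
Fold change = 2^(−2.790) = 0.1446

0.145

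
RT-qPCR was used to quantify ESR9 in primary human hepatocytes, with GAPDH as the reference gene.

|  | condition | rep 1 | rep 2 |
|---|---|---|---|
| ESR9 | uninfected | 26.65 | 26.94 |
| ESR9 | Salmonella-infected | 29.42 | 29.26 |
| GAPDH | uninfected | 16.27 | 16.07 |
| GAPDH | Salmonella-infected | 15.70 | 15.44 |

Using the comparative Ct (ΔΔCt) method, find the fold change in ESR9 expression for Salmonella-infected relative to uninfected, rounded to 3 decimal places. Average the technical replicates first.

Mean Ct: ESR9 uninfected 26.795; ESR9 Salmonella-infected 29.340; GAPDH uninfected 16.170; GAPDH Salmonella-infected 15.570
ΔCt(uninfected) = 26.795 − 16.170 = 10.625
ΔCt(Salmonella-infected) = 29.340 − 15.570 = 13.770
ΔΔCt = 13.770 − 10.625 = 3.145
Fold change = 2^(−3.145) = 0.1130

0.113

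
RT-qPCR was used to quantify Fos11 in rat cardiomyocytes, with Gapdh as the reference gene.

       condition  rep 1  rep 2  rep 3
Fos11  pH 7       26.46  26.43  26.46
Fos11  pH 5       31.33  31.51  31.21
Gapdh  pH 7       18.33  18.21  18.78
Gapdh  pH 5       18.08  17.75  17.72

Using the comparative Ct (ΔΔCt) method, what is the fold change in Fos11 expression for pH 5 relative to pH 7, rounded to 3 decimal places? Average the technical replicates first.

0.022

Mean Ct: Fos11 pH 7 26.450; Fos11 pH 5 31.350; Gapdh pH 7 18.440; Gapdh pH 5 17.850
ΔCt(pH 7) = 26.450 − 18.440 = 8.010
ΔCt(pH 5) = 31.350 − 17.850 = 13.500
ΔΔCt = 13.500 − 8.010 = 5.490
Fold change = 2^(−5.490) = 0.0223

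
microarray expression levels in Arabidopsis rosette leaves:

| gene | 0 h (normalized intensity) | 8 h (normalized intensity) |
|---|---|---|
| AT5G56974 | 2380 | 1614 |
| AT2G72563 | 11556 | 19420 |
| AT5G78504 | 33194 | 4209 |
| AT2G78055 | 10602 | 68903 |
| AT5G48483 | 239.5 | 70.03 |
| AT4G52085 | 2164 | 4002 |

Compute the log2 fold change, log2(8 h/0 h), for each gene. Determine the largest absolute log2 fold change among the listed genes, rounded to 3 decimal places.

log2(1614/2380) = -0.560  (AT5G56974)
log2(19420/11556) = 0.749  (AT2G72563)
log2(4209/33194) = -2.979  (AT5G78504)
log2(68903/10602) = 2.700  (AT2G78055)
log2(70.03/239.5) = -1.774  (AT5G48483)
log2(4002/2164) = 0.887  (AT4G52085)
The largest magnitude belongs to AT5G78504.

2.979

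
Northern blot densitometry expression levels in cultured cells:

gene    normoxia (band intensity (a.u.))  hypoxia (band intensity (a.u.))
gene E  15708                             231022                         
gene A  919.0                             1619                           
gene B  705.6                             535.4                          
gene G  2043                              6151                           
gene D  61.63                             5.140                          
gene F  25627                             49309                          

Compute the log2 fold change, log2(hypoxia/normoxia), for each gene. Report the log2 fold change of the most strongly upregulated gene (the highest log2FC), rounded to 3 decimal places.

3.878

log2(231022/15708) = 3.878  (gene E)
log2(1619/919.0) = 0.817  (gene A)
log2(535.4/705.6) = -0.398  (gene B)
log2(6151/2043) = 1.590  (gene G)
log2(5.140/61.63) = -3.584  (gene D)
log2(49309/25627) = 0.944  (gene F)
gene E is most strongly upregulated.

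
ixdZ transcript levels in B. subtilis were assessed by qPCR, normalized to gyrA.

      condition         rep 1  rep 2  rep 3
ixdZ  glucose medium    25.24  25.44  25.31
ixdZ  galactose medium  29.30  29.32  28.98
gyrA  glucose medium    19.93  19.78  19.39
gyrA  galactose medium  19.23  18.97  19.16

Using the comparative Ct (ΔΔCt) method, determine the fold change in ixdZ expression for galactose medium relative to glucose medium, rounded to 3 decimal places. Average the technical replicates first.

0.046

Mean Ct: ixdZ glucose medium 25.330; ixdZ galactose medium 29.200; gyrA glucose medium 19.700; gyrA galactose medium 19.120
ΔCt(glucose medium) = 25.330 − 19.700 = 5.630
ΔCt(galactose medium) = 29.200 − 19.120 = 10.080
ΔΔCt = 10.080 − 5.630 = 4.450
Fold change = 2^(−4.450) = 0.0458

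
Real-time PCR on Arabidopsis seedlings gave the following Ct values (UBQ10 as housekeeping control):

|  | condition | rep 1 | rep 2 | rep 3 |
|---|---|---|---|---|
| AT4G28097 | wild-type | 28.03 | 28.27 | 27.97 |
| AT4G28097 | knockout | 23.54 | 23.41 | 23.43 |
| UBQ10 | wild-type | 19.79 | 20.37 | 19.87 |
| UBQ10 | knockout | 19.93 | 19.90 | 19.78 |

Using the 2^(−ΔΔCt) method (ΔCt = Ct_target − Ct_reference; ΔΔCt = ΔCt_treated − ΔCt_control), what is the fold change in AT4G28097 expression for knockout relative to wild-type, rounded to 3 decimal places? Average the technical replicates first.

Mean Ct: AT4G28097 wild-type 28.090; AT4G28097 knockout 23.460; UBQ10 wild-type 20.010; UBQ10 knockout 19.870
ΔCt(wild-type) = 28.090 − 20.010 = 8.080
ΔCt(knockout) = 23.460 − 19.870 = 3.590
ΔΔCt = 3.590 − 8.080 = -4.490
Fold change = 2^(−(-4.490)) = 2^4.490 = 22.4711

22.471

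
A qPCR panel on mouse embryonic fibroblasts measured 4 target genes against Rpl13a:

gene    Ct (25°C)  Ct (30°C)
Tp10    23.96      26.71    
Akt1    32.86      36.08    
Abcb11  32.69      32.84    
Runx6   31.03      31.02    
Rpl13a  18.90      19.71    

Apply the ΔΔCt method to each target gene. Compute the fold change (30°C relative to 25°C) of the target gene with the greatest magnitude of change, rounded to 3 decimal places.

0.188

Tp10: ΔΔCt = (26.71−19.71) − (23.96−18.90) = 7.00 − 5.06 = 1.94; fold change = 2^-1.94 = 0.261
Akt1: ΔΔCt = (36.08−19.71) − (32.86−18.90) = 16.37 − 13.96 = 2.41; fold change = 2^-2.41 = 0.188
Abcb11: ΔΔCt = (32.84−19.71) − (32.69−18.90) = 13.13 − 13.79 = -0.66; fold change = 2^0.66 = 1.580
Runx6: ΔΔCt = (31.02−19.71) − (31.03−18.90) = 11.31 − 12.13 = -0.82; fold change = 2^0.82 = 1.765
Akt1 has the largest |ΔΔCt| = 2.41.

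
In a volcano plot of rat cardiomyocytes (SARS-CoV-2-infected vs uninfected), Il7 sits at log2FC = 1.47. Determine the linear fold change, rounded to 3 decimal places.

2.770

Fold change = 2^(1.47) = 2.7702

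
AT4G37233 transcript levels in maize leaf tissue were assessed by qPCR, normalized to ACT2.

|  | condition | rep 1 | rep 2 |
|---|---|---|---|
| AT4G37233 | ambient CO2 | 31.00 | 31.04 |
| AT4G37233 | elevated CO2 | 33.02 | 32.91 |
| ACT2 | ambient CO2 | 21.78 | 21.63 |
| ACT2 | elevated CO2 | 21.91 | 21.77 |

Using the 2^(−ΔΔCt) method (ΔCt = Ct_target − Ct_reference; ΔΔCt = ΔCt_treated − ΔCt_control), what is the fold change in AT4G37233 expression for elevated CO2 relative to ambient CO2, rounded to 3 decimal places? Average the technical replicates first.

Mean Ct: AT4G37233 ambient CO2 31.020; AT4G37233 elevated CO2 32.965; ACT2 ambient CO2 21.705; ACT2 elevated CO2 21.840
ΔCt(ambient CO2) = 31.020 − 21.705 = 9.315
ΔCt(elevated CO2) = 32.965 − 21.840 = 11.125
ΔΔCt = 11.125 − 9.315 = 1.810
Fold change = 2^(−1.810) = 0.2852

0.285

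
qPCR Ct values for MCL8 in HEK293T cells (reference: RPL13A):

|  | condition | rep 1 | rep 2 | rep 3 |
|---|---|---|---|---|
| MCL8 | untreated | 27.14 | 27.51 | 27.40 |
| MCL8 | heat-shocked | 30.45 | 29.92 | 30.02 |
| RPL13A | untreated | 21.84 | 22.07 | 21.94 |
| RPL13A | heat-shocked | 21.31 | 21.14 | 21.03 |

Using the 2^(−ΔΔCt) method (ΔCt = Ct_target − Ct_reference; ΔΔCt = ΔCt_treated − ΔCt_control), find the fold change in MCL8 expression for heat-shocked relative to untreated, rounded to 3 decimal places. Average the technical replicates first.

Mean Ct: MCL8 untreated 27.350; MCL8 heat-shocked 30.130; RPL13A untreated 21.950; RPL13A heat-shocked 21.160
ΔCt(untreated) = 27.350 − 21.950 = 5.400
ΔCt(heat-shocked) = 30.130 − 21.160 = 8.970
ΔΔCt = 8.970 − 5.400 = 3.570
Fold change = 2^(−3.570) = 0.0842

0.084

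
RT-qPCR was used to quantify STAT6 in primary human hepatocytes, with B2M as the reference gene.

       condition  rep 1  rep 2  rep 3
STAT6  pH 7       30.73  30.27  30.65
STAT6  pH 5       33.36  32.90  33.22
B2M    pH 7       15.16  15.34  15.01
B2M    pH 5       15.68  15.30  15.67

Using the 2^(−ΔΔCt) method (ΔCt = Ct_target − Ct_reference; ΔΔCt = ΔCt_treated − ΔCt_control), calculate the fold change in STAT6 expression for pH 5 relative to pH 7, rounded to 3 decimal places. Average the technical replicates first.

0.213

Mean Ct: STAT6 pH 7 30.550; STAT6 pH 5 33.160; B2M pH 7 15.170; B2M pH 5 15.550
ΔCt(pH 7) = 30.550 − 15.170 = 15.380
ΔCt(pH 5) = 33.160 − 15.550 = 17.610
ΔΔCt = 17.610 − 15.380 = 2.230
Fold change = 2^(−2.230) = 0.2132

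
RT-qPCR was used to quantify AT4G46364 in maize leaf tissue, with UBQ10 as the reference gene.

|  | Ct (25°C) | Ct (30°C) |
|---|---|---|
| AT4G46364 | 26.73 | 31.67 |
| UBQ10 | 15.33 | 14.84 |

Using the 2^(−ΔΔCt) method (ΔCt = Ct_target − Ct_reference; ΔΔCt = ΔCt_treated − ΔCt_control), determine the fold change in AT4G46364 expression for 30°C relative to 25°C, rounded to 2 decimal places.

ΔCt(25°C) = 26.730 − 15.330 = 11.400
ΔCt(30°C) = 31.670 − 14.840 = 16.830
ΔΔCt = 16.830 − 11.400 = 5.430
Fold change = 2^(−5.430) = 0.023

0.02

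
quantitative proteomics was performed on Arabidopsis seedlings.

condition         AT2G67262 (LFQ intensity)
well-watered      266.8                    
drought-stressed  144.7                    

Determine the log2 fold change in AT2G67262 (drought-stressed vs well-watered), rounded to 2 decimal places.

-0.88

Fold change = 144.7 / 266.8 = 0.5424
log2(0.5424) = -0.883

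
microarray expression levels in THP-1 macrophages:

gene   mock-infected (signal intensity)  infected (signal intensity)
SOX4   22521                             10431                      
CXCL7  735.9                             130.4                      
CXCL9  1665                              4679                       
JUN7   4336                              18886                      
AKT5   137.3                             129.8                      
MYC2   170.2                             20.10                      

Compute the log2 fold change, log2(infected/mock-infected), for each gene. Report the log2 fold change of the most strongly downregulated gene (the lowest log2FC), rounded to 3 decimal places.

log2(10431/22521) = -1.110  (SOX4)
log2(130.4/735.9) = -2.497  (CXCL7)
log2(4679/1665) = 1.491  (CXCL9)
log2(18886/4336) = 2.123  (JUN7)
log2(129.8/137.3) = -0.081  (AKT5)
log2(20.10/170.2) = -3.082  (MYC2)
MYC2 is most strongly downregulated.

-3.082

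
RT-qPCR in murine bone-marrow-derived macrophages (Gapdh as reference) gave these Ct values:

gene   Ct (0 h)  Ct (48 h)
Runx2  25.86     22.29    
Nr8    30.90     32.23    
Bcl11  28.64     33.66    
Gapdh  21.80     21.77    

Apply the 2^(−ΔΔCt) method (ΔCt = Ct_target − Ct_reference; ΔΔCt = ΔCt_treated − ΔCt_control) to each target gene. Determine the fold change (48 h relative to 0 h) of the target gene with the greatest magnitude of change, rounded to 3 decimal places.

Runx2: ΔΔCt = (22.29−21.77) − (25.86−21.80) = 0.52 − 4.06 = -3.54; fold change = 2^3.54 = 11.632
Nr8: ΔΔCt = (32.23−21.77) − (30.90−21.80) = 10.46 − 9.10 = 1.36; fold change = 2^-1.36 = 0.390
Bcl11: ΔΔCt = (33.66−21.77) − (28.64−21.80) = 11.89 − 6.84 = 5.05; fold change = 2^-5.05 = 0.030
Bcl11 has the largest |ΔΔCt| = 5.05.

0.030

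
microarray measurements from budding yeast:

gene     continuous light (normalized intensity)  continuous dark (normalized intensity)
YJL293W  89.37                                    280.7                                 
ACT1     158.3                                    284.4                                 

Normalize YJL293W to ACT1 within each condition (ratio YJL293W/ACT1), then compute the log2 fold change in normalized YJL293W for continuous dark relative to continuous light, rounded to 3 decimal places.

0.806

YJL293W/ACT1 (continuous light) = 89.37 / 158.3 = 0.56456
YJL293W/ACT1 (continuous dark) = 280.7 / 284.4 = 0.98699
Fold change = 0.98699 / 0.56456 = 1.7482
log2(1.7482) = 0.8059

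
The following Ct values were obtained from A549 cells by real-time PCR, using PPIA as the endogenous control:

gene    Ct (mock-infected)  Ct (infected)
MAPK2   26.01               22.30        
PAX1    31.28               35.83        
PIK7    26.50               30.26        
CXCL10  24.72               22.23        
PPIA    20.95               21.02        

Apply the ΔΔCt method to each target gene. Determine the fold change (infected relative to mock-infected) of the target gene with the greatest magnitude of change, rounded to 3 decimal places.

MAPK2: ΔΔCt = (22.30−21.02) − (26.01−20.95) = 1.28 − 5.06 = -3.78; fold change = 2^3.78 = 13.737
PAX1: ΔΔCt = (35.83−21.02) − (31.28−20.95) = 14.81 − 10.33 = 4.48; fold change = 2^-4.48 = 0.045
PIK7: ΔΔCt = (30.26−21.02) − (26.50−20.95) = 9.24 − 5.55 = 3.69; fold change = 2^-3.69 = 0.077
CXCL10: ΔΔCt = (22.23−21.02) − (24.72−20.95) = 1.21 − 3.77 = -2.56; fold change = 2^2.56 = 5.897
PAX1 has the largest |ΔΔCt| = 4.48.

0.045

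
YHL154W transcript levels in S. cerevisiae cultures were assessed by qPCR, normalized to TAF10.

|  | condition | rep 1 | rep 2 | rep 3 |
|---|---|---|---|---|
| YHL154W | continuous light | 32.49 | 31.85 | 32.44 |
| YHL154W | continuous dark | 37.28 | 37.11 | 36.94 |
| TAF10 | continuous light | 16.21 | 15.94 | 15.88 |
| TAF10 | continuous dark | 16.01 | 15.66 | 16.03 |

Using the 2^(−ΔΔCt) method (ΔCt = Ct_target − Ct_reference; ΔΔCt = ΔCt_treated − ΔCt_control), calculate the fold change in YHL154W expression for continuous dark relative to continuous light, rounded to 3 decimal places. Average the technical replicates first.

Mean Ct: YHL154W continuous light 32.260; YHL154W continuous dark 37.110; TAF10 continuous light 16.010; TAF10 continuous dark 15.900
ΔCt(continuous light) = 32.260 − 16.010 = 16.250
ΔCt(continuous dark) = 37.110 − 15.900 = 21.210
ΔΔCt = 21.210 − 16.250 = 4.960
Fold change = 2^(−4.960) = 0.0321

0.032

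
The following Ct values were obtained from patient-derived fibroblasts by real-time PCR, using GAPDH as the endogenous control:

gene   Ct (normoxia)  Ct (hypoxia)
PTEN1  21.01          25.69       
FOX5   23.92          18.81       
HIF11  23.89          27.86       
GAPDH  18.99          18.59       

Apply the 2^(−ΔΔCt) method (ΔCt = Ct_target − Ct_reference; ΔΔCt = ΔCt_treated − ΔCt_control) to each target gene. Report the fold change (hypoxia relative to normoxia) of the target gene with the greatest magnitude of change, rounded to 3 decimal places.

0.030

PTEN1: ΔΔCt = (25.69−18.59) − (21.01−18.99) = 7.10 − 2.02 = 5.08; fold change = 2^-5.08 = 0.030
FOX5: ΔΔCt = (18.81−18.59) − (23.92−18.99) = 0.22 − 4.93 = -4.71; fold change = 2^4.71 = 26.173
HIF11: ΔΔCt = (27.86−18.59) − (23.89−18.99) = 9.27 − 4.90 = 4.37; fold change = 2^-4.37 = 0.048
PTEN1 has the largest |ΔΔCt| = 5.08.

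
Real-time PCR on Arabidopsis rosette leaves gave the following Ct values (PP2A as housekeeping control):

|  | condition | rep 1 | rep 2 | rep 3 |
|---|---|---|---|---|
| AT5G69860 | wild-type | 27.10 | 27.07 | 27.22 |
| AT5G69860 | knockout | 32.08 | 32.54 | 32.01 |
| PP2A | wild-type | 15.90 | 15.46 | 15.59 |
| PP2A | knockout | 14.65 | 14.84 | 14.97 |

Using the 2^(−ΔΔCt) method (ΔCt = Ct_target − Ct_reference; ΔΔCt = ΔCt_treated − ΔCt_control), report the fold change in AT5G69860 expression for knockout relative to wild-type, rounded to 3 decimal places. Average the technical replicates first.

Mean Ct: AT5G69860 wild-type 27.130; AT5G69860 knockout 32.210; PP2A wild-type 15.650; PP2A knockout 14.820
ΔCt(wild-type) = 27.130 − 15.650 = 11.480
ΔCt(knockout) = 32.210 − 14.820 = 17.390
ΔΔCt = 17.390 − 11.480 = 5.910
Fold change = 2^(−5.910) = 0.0166

0.017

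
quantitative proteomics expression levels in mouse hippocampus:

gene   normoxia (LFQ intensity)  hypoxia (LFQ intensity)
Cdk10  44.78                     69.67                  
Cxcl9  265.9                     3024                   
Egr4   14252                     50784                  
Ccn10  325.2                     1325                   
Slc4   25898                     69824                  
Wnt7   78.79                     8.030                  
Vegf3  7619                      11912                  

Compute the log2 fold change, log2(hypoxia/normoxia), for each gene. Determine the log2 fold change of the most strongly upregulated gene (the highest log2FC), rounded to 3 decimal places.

log2(69.67/44.78) = 0.638  (Cdk10)
log2(3024/265.9) = 3.508  (Cxcl9)
log2(50784/14252) = 1.833  (Egr4)
log2(1325/325.2) = 2.027  (Ccn10)
log2(69824/25898) = 1.431  (Slc4)
log2(8.030/78.79) = -3.295  (Wnt7)
log2(11912/7619) = 0.645  (Vegf3)
Cxcl9 is most strongly upregulated.

3.508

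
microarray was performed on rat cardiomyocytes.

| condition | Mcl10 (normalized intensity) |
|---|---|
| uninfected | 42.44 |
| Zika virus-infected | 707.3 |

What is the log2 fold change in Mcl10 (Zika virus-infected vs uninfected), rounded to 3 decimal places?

4.059

Fold change = 707.3 / 42.44 = 16.6659
log2(16.6659) = 4.0588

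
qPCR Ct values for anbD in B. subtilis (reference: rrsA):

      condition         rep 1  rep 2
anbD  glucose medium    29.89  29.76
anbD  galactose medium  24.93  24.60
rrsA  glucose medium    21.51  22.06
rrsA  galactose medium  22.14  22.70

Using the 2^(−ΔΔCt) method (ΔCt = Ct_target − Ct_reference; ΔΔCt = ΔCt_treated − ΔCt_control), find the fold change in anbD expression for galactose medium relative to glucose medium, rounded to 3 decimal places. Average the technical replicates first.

51.804

Mean Ct: anbD glucose medium 29.825; anbD galactose medium 24.765; rrsA glucose medium 21.785; rrsA galactose medium 22.420
ΔCt(glucose medium) = 29.825 − 21.785 = 8.040
ΔCt(galactose medium) = 24.765 − 22.420 = 2.345
ΔΔCt = 2.345 − 8.040 = -5.695
Fold change = 2^(−(-5.695)) = 2^5.695 = 51.8043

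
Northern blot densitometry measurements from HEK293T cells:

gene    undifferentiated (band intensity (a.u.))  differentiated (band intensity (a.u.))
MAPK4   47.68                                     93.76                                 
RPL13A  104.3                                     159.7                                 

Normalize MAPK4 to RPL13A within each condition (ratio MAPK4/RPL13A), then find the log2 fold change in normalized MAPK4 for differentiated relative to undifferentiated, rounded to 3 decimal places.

0.361

MAPK4/RPL13A (undifferentiated) = 47.68 / 104.3 = 0.45714
MAPK4/RPL13A (differentiated) = 93.76 / 159.7 = 0.5871
Fold change = 0.5871 / 0.45714 = 1.2843
log2(1.2843) = 0.3610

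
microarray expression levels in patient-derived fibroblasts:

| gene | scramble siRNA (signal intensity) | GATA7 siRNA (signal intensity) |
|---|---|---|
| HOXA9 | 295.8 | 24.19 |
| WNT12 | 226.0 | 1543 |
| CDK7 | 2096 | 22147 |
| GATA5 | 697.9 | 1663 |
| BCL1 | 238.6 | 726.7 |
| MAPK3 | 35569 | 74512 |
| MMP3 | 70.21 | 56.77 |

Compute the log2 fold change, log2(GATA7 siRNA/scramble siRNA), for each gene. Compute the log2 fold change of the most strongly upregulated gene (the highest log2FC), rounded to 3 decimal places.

log2(24.19/295.8) = -3.612  (HOXA9)
log2(1543/226.0) = 2.771  (WNT12)
log2(22147/2096) = 3.401  (CDK7)
log2(1663/697.9) = 1.253  (GATA5)
log2(726.7/238.6) = 1.607  (BCL1)
log2(74512/35569) = 1.067  (MAPK3)
log2(56.77/70.21) = -0.307  (MMP3)
CDK7 is most strongly upregulated.

3.401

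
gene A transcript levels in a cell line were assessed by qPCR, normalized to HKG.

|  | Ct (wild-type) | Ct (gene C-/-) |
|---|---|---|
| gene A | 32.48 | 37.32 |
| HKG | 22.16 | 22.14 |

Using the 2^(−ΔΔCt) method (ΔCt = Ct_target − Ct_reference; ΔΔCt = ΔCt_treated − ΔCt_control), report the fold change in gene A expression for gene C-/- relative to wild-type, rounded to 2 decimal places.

ΔCt(wild-type) = 32.480 − 22.160 = 10.320
ΔCt(gene C-/-) = 37.320 − 22.140 = 15.180
ΔΔCt = 15.180 − 10.320 = 4.860
Fold change = 2^(−4.860) = 0.034

0.03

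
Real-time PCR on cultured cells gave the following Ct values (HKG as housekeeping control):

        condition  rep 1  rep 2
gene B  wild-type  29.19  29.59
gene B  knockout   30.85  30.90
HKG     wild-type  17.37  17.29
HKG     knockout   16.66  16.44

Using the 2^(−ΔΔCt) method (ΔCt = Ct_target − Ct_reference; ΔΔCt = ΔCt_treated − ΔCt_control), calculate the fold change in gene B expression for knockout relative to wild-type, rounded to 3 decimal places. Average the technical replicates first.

Mean Ct: gene B wild-type 29.390; gene B knockout 30.875; HKG wild-type 17.330; HKG knockout 16.550
ΔCt(wild-type) = 29.390 − 17.330 = 12.060
ΔCt(knockout) = 30.875 − 16.550 = 14.325
ΔΔCt = 14.325 − 12.060 = 2.265
Fold change = 2^(−2.265) = 0.2080

0.208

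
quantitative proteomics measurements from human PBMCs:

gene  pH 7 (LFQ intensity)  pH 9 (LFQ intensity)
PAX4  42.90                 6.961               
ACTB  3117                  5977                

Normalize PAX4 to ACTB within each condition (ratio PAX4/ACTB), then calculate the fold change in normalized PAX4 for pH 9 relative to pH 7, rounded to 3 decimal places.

0.085

PAX4/ACTB (pH 7) = 42.90 / 3117 = 0.013763
PAX4/ACTB (pH 9) = 6.961 / 5977 = 0.0011646
Fold change = 0.0011646 / 0.013763 = 0.0846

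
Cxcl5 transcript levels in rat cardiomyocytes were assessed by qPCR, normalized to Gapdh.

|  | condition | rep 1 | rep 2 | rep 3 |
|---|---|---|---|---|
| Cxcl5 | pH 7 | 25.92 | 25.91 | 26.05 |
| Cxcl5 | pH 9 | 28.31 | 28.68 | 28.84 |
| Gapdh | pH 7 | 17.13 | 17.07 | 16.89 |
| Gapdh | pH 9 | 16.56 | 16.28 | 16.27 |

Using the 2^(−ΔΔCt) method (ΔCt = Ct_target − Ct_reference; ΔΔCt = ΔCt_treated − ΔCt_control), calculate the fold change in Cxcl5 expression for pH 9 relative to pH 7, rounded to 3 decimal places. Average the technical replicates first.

0.101

Mean Ct: Cxcl5 pH 7 25.960; Cxcl5 pH 9 28.610; Gapdh pH 7 17.030; Gapdh pH 9 16.370
ΔCt(pH 7) = 25.960 − 17.030 = 8.930
ΔCt(pH 9) = 28.610 − 16.370 = 12.240
ΔΔCt = 12.240 − 8.930 = 3.310
Fold change = 2^(−3.310) = 0.1008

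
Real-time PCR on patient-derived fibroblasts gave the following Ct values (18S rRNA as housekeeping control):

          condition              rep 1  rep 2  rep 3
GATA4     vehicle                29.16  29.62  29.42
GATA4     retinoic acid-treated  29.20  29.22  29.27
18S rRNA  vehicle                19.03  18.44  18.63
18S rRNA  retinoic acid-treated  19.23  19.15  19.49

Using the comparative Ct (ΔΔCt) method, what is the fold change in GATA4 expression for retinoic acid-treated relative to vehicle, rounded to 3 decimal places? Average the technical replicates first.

Mean Ct: GATA4 vehicle 29.400; GATA4 retinoic acid-treated 29.230; 18S rRNA vehicle 18.700; 18S rRNA retinoic acid-treated 19.290
ΔCt(vehicle) = 29.400 − 18.700 = 10.700
ΔCt(retinoic acid-treated) = 29.230 − 19.290 = 9.940
ΔΔCt = 9.940 − 10.700 = -0.760
Fold change = 2^(−(-0.760)) = 2^0.760 = 1.6935

1.693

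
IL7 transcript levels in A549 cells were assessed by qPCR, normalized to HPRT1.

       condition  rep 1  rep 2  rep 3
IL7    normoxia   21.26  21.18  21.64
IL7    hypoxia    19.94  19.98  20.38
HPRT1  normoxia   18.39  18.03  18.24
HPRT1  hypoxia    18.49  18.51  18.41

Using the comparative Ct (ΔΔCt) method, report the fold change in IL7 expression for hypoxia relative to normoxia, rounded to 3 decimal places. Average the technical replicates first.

Mean Ct: IL7 normoxia 21.360; IL7 hypoxia 20.100; HPRT1 normoxia 18.220; HPRT1 hypoxia 18.470
ΔCt(normoxia) = 21.360 − 18.220 = 3.140
ΔCt(hypoxia) = 20.100 − 18.470 = 1.630
ΔΔCt = 1.630 − 3.140 = -1.510
Fold change = 2^(−(-1.510)) = 2^1.510 = 2.8481

2.848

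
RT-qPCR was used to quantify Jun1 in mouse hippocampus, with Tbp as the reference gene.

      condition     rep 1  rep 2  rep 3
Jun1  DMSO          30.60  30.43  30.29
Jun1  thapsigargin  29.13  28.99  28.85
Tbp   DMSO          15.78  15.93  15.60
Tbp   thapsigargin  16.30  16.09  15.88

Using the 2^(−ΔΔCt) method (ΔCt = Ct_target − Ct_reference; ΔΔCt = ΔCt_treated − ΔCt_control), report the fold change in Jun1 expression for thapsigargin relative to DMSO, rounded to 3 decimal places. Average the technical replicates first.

Mean Ct: Jun1 DMSO 30.440; Jun1 thapsigargin 28.990; Tbp DMSO 15.770; Tbp thapsigargin 16.090
ΔCt(DMSO) = 30.440 − 15.770 = 14.670
ΔCt(thapsigargin) = 28.990 − 16.090 = 12.900
ΔΔCt = 12.900 − 14.670 = -1.770
Fold change = 2^(−(-1.770)) = 2^1.770 = 3.4105

3.411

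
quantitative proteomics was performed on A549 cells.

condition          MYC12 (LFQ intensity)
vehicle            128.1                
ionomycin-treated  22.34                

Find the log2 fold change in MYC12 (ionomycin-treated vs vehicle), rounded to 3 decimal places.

-2.520

Fold change = 22.34 / 128.1 = 0.1744
log2(0.1744) = -2.5196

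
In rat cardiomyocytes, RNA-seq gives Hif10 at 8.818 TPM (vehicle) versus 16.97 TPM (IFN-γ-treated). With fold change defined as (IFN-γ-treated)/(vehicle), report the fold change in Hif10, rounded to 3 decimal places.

1.924

Fold change = 16.97 / 8.818 = 1.9245
Hif10 is upregulated.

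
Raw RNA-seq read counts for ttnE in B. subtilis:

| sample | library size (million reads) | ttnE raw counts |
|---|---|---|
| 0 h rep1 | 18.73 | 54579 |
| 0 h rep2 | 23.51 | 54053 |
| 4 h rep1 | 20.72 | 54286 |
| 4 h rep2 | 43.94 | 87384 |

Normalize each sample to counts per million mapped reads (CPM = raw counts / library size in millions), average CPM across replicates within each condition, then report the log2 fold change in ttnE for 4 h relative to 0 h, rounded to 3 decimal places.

-0.178

CPM(0 h rep1) = 54579 / 18.73 = 2913.9883
CPM(0 h rep2) = 54053 / 23.51 = 2299.1493
CPM(4 h rep1) = 54286 / 20.72 = 2619.9807
CPM(4 h rep2) = 87384 / 43.94 = 1988.7119
mean CPM(0 h) = 2606.5688; mean CPM(4 h) = 2304.3463
Fold change = 2304.3463 / 2606.5688 = 0.88405
log2(0.88405) = -0.1778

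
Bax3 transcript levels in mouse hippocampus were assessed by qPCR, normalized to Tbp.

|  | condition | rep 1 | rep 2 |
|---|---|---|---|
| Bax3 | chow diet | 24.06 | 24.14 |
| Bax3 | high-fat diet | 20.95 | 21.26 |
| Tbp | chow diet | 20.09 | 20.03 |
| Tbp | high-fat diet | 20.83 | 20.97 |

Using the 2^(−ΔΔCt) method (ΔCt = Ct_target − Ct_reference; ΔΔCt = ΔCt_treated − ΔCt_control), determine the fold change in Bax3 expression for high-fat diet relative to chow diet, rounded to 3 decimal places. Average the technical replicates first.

Mean Ct: Bax3 chow diet 24.100; Bax3 high-fat diet 21.105; Tbp chow diet 20.060; Tbp high-fat diet 20.900
ΔCt(chow diet) = 24.100 − 20.060 = 4.040
ΔCt(high-fat diet) = 21.105 − 20.900 = 0.205
ΔΔCt = 0.205 − 4.040 = -3.835
Fold change = 2^(−(-3.835)) = 2^3.835 = 14.2709

14.271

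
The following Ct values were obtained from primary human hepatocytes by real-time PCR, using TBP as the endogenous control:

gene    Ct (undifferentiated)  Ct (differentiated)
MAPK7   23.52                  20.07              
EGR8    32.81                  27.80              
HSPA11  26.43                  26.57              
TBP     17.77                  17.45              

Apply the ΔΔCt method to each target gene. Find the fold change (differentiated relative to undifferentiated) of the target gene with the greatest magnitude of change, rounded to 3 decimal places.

MAPK7: ΔΔCt = (20.07−17.45) − (23.52−17.77) = 2.62 − 5.75 = -3.13; fold change = 2^3.13 = 8.754
EGR8: ΔΔCt = (27.80−17.45) − (32.81−17.77) = 10.35 − 15.04 = -4.69; fold change = 2^4.69 = 25.813
HSPA11: ΔΔCt = (26.57−17.45) − (26.43−17.77) = 9.12 − 8.66 = 0.46; fold change = 2^-0.46 = 0.727
EGR8 has the largest |ΔΔCt| = 4.69.

25.813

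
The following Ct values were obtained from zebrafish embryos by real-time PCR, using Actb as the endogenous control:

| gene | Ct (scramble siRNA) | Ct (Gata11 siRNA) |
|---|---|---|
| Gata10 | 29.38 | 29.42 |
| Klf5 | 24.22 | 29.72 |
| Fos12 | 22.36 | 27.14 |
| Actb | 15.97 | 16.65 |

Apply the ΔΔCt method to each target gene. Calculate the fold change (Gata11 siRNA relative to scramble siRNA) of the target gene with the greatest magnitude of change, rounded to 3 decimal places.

0.035

Gata10: ΔΔCt = (29.42−16.65) − (29.38−15.97) = 12.77 − 13.41 = -0.64; fold change = 2^0.64 = 1.558
Klf5: ΔΔCt = (29.72−16.65) − (24.22−15.97) = 13.07 − 8.25 = 4.82; fold change = 2^-4.82 = 0.035
Fos12: ΔΔCt = (27.14−16.65) − (22.36−15.97) = 10.49 − 6.39 = 4.10; fold change = 2^-4.10 = 0.058
Klf5 has the largest |ΔΔCt| = 4.82.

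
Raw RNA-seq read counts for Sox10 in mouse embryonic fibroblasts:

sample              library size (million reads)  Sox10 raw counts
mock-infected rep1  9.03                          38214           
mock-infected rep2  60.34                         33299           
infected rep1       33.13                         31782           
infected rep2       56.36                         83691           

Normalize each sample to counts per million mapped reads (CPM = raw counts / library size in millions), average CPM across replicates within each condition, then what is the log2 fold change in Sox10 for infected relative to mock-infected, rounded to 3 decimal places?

CPM(mock-infected rep1) = 38214 / 9.03 = 4231.8937
CPM(mock-infected rep2) = 33299 / 60.34 = 551.8561
CPM(infected rep1) = 31782 / 33.13 = 959.3118
CPM(infected rep2) = 83691 / 56.36 = 1484.9361
mean CPM(mock-infected) = 2391.8749; mean CPM(infected) = 1222.1240
Fold change = 1222.1240 / 2391.8749 = 0.51095
log2(0.51095) = -0.9688

-0.969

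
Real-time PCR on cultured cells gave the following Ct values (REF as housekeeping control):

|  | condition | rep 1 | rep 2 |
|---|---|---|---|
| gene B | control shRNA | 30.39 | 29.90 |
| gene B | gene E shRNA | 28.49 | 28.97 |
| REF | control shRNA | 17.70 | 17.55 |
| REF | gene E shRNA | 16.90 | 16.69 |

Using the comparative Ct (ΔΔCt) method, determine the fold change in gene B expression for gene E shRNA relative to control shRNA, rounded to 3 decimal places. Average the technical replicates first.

Mean Ct: gene B control shRNA 30.145; gene B gene E shRNA 28.730; REF control shRNA 17.625; REF gene E shRNA 16.795
ΔCt(control shRNA) = 30.145 − 17.625 = 12.520
ΔCt(gene E shRNA) = 28.730 − 16.795 = 11.935
ΔΔCt = 11.935 − 12.520 = -0.585
Fold change = 2^(−(-0.585)) = 2^0.585 = 1.5000

1.500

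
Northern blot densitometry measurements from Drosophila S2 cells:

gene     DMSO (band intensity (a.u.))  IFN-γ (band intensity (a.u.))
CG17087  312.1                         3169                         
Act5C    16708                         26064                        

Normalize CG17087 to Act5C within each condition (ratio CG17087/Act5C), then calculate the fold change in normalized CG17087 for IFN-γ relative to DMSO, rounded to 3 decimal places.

CG17087/Act5C (DMSO) = 312.1 / 16708 = 0.01868
CG17087/Act5C (IFN-γ) = 3169 / 26064 = 0.12159
Fold change = 0.12159 / 0.01868 = 6.5090

6.509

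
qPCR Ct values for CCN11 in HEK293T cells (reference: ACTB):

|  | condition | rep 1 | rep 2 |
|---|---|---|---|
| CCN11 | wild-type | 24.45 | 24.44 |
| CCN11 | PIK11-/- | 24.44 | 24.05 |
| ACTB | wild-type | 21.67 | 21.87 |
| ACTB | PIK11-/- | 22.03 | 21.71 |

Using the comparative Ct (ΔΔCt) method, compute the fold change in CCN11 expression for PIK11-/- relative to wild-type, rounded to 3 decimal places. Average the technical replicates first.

Mean Ct: CCN11 wild-type 24.445; CCN11 PIK11-/- 24.245; ACTB wild-type 21.770; ACTB PIK11-/- 21.870
ΔCt(wild-type) = 24.445 − 21.770 = 2.675
ΔCt(PIK11-/-) = 24.245 − 21.870 = 2.375
ΔΔCt = 2.375 − 2.675 = -0.300
Fold change = 2^(−(-0.300)) = 2^0.300 = 1.2311

1.231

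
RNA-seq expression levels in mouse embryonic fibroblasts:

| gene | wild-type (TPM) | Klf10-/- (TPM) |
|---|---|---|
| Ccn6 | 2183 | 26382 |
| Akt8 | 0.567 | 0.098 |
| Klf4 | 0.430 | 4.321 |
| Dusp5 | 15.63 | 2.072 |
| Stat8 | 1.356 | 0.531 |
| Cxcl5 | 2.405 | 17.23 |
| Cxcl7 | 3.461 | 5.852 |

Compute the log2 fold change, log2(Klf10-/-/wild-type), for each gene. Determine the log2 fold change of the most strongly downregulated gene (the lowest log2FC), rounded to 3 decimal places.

log2(26382/2183) = 3.595  (Ccn6)
log2(0.098/0.567) = -2.532  (Akt8)
log2(4.321/0.430) = 3.329  (Klf4)
log2(2.072/15.63) = -2.915  (Dusp5)
log2(0.531/1.356) = -1.353  (Stat8)
log2(17.23/2.405) = 2.841  (Cxcl5)
log2(5.852/3.461) = 0.758  (Cxcl7)
Dusp5 is most strongly downregulated.

-2.915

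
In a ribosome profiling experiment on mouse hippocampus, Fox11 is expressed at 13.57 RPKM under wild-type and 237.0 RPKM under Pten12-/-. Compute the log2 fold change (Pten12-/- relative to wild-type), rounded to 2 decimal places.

Fold change = 237.0 / 13.57 = 17.4650
log2(17.4650) = 4.126

4.13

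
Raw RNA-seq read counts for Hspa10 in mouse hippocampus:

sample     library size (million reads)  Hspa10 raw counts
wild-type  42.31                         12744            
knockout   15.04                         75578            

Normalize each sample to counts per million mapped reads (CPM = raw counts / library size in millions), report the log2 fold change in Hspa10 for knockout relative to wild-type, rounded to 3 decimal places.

CPM(wild-type) = 12744 / 42.31 = 301.2054
CPM(knockout) = 75578 / 15.04 = 5025.1330
Fold change = 5025.1330 / 301.2054 = 16.68341
log2(16.68341) = 4.0603

4.060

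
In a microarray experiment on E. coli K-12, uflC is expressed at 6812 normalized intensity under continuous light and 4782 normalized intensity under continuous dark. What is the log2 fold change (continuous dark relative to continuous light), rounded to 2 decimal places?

Fold change = 4782 / 6812 = 0.7020
log2(0.7020) = -0.510

-0.51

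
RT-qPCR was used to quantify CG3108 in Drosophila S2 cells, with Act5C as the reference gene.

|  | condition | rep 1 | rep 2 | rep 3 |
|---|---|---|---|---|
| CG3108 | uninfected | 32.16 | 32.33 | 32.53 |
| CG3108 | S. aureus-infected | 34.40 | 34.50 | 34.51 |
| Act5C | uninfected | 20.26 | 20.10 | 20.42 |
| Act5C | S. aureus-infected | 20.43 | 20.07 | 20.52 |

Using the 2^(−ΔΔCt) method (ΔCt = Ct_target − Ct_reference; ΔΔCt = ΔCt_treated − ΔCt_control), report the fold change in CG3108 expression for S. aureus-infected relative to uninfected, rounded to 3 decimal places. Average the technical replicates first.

Mean Ct: CG3108 uninfected 32.340; CG3108 S. aureus-infected 34.470; Act5C uninfected 20.260; Act5C S. aureus-infected 20.340
ΔCt(uninfected) = 32.340 − 20.260 = 12.080
ΔCt(S. aureus-infected) = 34.470 − 20.340 = 14.130
ΔΔCt = 14.130 − 12.080 = 2.050
Fold change = 2^(−2.050) = 0.2415

0.241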